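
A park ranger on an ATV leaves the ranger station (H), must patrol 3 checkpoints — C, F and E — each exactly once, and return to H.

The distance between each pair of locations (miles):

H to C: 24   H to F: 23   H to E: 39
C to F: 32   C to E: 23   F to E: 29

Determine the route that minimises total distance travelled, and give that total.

Minimum total distance: 99 miles.

H-C-F-E-H: 24+32+29+39 = 124
H-C-E-F-H: 24+23+29+23 = 99
H-F-C-E-H: 23+32+23+39 = 117
The minimum is 99.
One optimal route: H → C → E → F → H (or its reverse).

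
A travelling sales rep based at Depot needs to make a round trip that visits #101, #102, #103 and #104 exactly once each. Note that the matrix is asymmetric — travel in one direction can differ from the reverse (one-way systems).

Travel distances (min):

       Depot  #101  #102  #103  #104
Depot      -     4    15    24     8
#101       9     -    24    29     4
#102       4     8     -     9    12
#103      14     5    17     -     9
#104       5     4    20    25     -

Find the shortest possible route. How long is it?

Shortest round trip = 38 min.

Depot → #101 → #102 → #103 → #104 → Depot: 4+24+9+9+5 = 51
Depot → #101 → #102 → #104 → #103 → Depot: 4+24+12+25+14 = 79
Depot → #101 → #103 → #102 → #104 → Depot: 4+29+17+12+5 = 67
Depot → #101 → #103 → #104 → #102 → Depot: 4+29+9+20+4 = 66
Depot → #101 → #104 → #102 → #103 → Depot: 4+4+20+9+14 = 51
Depot → #101 → #104 → #103 → #102 → Depot: 4+4+25+17+4 = 54
Depot → #102 → #101 → #103 → #104 → Depot: 15+8+29+9+5 = 66
Depot → #102 → #101 → #104 → #103 → Depot: 15+8+4+25+14 = 66
Depot → #102 → #103 → #101 → #104 → Depot: 15+9+5+4+5 = 38
Depot → #102 → #103 → #104 → #101 → Depot: 15+9+9+4+9 = 46
Depot → #102 → #104 → #101 → #103 → Depot: 15+12+4+29+14 = 74
Depot → #102 → #104 → #103 → #101 → Depot: 15+12+25+5+9 = 66
Depot → #103 → #101 → #102 → #104 → Depot: 24+5+24+12+5 = 70
Depot → #103 → #101 → #104 → #102 → Depot: 24+5+4+20+4 = 57
… (10 more)
The minimum is 38.
One optimal route: Depot → #102 → #103 → #101 → #104 → Depot.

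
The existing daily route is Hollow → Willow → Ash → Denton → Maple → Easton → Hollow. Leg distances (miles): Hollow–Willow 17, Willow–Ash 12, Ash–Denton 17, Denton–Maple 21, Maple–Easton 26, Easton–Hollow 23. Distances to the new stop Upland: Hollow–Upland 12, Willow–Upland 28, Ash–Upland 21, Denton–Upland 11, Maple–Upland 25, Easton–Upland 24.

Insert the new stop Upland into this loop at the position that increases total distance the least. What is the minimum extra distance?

Minimum extra distance: 13 miles, inserting Upland between Easton and Hollow.

Insertion cost between consecutive stops i–j is d(i,Upland) + d(Upland,j) − d(i,j):
  between Hollow and Willow: 12 + 28 − 17 = 23
  between Willow and Ash: 28 + 21 − 12 = 37
  between Ash and Denton: 21 + 11 − 17 = 15
  between Denton and Maple: 11 + 25 − 21 = 15
  between Maple and Easton: 25 + 24 − 26 = 23
  between Easton and Hollow: 24 + 12 − 23 = 13
Cheapest insertion is between Easton and Hollow, adding 13.
New total = 116 + 13 = 129.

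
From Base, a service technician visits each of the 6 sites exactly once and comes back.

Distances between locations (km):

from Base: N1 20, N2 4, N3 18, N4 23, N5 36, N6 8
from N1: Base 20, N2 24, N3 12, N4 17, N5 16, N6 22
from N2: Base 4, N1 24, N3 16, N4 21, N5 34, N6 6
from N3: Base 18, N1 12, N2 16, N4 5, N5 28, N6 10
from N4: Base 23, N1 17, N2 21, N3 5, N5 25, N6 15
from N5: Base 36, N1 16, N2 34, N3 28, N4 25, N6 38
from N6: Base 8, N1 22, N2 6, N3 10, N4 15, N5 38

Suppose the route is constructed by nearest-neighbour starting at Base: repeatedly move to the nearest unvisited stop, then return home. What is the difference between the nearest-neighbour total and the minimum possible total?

From Base: N2=4, N6=8, N3=18, N1=20, N4=23, N5=36 → choose N2 (4).
From N2: N6=6, N3=16, N4=21, N1=24, N5=34 → choose N6 (6).
From N6: N3=10, N4=15, N1=22, N5=38 → choose N3 (10).
From N3: N4=5, N1=12, N5=28 → choose N4 (5).
From N4: N1=17, N5=25 → choose N1 (17).
From N1: N5=16 → choose N5 (16).
NN route Base → N2 → N6 → N3 → N4 → N1 → N5 → Base costs 94.
Optimal: Base → N1 → N5 → N4 → N3 → N6 → N2 → Base costs 86 (by enumerating all 360 distinct tours).
Excess = 94 − 86 = 8.

The nearest-neighbour route is 8 km longer than optimal.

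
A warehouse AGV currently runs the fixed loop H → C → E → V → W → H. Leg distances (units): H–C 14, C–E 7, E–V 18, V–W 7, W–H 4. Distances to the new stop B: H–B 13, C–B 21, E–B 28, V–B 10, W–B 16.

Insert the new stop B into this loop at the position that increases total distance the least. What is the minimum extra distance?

Insertion cost between consecutive stops i–j is d(i,B) + d(B,j) − d(i,j):
  between H and C: 13 + 21 − 14 = 20
  between C and E: 21 + 28 − 7 = 42
  between E and V: 28 + 10 − 18 = 20
  between V and W: 10 + 16 − 7 = 19
  between W and H: 16 + 13 − 4 = 25
Cheapest insertion is between V and W, adding 19.
New total = 50 + 19 = 69.

+19 — insert B between V and W.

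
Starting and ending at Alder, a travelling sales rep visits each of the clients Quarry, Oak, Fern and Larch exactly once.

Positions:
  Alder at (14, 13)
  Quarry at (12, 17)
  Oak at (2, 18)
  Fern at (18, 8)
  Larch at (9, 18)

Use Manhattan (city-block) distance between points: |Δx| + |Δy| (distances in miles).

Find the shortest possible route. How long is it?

52 miles — the shortest possible round trip.

Alder → Quarry → Oak → Fern → Larch → Alder: 6+11+26+19+10 = 72
Alder → Quarry → Oak → Larch → Fern → Alder: 6+11+7+19+9 = 52
Alder → Quarry → Fern → Oak → Larch → Alder: 6+15+26+7+10 = 64
Alder → Quarry → Fern → Larch → Oak → Alder: 6+15+19+7+17 = 64
Alder → Quarry → Larch → Oak → Fern → Alder: 6+4+7+26+9 = 52
Alder → Quarry → Larch → Fern → Oak → Alder: 6+4+19+26+17 = 72
Alder → Oak → Quarry → Fern → Larch → Alder: 17+11+15+19+10 = 72
Alder → Oak → Quarry → Larch → Fern → Alder: 17+11+4+19+9 = 60
Alder → Oak → Fern → Quarry → Larch → Alder: 17+26+15+4+10 = 72
Alder → Oak → Larch → Quarry → Fern → Alder: 17+7+4+15+9 = 52
Alder → Fern → Quarry → Oak → Larch → Alder: 9+15+11+7+10 = 52
Alder → Fern → Oak → Quarry → Larch → Alder: 9+26+11+4+10 = 60
The minimum is 52.
One optimal route: Alder → Quarry → Oak → Larch → Fern → Alder (or its reverse).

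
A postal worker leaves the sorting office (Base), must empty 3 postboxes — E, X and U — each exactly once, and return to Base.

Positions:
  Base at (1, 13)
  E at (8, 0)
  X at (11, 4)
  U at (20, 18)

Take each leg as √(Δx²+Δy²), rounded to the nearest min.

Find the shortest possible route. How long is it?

57 min — the shortest possible round trip.

With 3 stops there are 3!/2 = 3 distinct round trips (a route and its reverse cost the same).
Base→E→X→U→Base: 15+5+17+20 = 57
Base→E→U→X→Base: 15+22+17+13 = 67
Base→X→E→U→Base: 13+5+22+20 = 60
The minimum is 57.
One optimal route: Base → E → X → U → Base (or its reverse).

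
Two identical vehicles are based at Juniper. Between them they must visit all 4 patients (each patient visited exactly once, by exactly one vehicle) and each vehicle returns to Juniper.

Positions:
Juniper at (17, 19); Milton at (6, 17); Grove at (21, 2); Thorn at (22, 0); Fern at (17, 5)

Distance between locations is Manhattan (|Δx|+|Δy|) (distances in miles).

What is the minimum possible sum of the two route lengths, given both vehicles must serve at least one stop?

Try each way of splitting the stops between the two vehicles (each non-empty) and, for each split, find the best tour for each vehicle:
  {Milton} + {Grove, Thorn, Fern}: 26 + 48 = 74
  {Grove} + {Milton, Thorn, Fern}: 42 + 70 = 112
  {Milton, Grove} + {Thorn, Fern}: 64 + 48 = 112
  {Thorn} + {Milton, Grove, Fern}: 48 + 64 = 112
  {Milton, Thorn} + {Grove, Fern}: 70 + 42 = 112
  {Grove, Thorn} + {Milton, Fern}: 48 + 50 = 98
  … (7 splits in total)
Best: vehicle 1 Juniper → Milton → Juniper = 26; vehicle 2 Juniper → Grove → Thorn → Fern → Juniper = 48; combined 74.

Minimum combined distance: 74 miles.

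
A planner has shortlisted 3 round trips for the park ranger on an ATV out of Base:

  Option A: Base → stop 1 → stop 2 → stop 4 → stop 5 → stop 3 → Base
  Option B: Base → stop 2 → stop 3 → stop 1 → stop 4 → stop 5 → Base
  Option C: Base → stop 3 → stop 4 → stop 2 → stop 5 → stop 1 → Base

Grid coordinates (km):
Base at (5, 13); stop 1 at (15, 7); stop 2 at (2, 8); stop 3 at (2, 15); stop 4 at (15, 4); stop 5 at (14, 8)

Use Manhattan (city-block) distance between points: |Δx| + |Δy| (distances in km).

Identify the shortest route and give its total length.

Option A: 16 + 14 + 17 + 5 + 19 + 5 = 76
Option B: 8 + 7 + 21 + 3 + 5 + 14 = 58
Option C: 5 + 24 + 17 + 12 + 2 + 16 = 76

Shortest is Option B, total 58 km.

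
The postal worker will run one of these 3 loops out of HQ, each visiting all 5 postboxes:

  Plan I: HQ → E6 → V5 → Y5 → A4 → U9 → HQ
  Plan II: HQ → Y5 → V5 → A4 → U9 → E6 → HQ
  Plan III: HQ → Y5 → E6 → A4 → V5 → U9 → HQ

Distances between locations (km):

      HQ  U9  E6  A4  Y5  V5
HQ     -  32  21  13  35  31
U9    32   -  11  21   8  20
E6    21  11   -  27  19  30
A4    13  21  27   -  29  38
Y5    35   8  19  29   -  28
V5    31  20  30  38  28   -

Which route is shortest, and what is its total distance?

154 km — Plan II is the shortest.

Plan I: 21 + 30 + 28 + 29 + 21 + 32 = 161
Plan II: 35 + 28 + 38 + 21 + 11 + 21 = 154
Plan III: 35 + 19 + 27 + 38 + 20 + 32 = 171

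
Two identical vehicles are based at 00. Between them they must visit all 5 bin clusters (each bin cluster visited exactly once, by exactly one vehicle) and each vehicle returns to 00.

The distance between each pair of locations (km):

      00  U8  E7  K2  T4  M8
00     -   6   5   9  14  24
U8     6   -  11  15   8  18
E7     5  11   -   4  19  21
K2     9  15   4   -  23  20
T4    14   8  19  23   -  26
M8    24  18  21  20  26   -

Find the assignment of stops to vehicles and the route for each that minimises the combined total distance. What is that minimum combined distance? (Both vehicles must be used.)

79 km — the smallest possible combined total.

Try each way of splitting the stops between the two vehicles (each non-empty) and, for each split, find the best tour for each vehicle:
  {U8} + {E7, K2, T4, M8}: 12 + 69 = 81
  {E7} + {U8, K2, T4, M8}: 10 + 69 = 79
  {U8, E7} + {K2, T4, M8}: 22 + 69 = 91
  {K2} + {U8, E7, T4, M8}: 18 + 66 = 84
  {U8, K2} + {E7, T4, M8}: 30 + 66 = 96
  {E7, K2} + {U8, T4, M8}: 18 + 64 = 82
  … (15 splits in total)
Best: vehicle 1 00 → E7 → 00 = 10; vehicle 2 00 → U8 → T4 → M8 → K2 → 00 = 69; combined 79.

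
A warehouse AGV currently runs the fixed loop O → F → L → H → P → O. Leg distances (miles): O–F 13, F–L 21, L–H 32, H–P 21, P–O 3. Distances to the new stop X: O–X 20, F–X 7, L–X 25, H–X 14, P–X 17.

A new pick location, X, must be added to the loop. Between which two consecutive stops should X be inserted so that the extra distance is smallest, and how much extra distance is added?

Insertion cost between consecutive stops i–j is d(i,X) + d(X,j) − d(i,j):
  between O and F: 20 + 7 − 13 = 14
  between F and L: 7 + 25 − 21 = 11
  between L and H: 25 + 14 − 32 = 7
  between H and P: 14 + 17 − 21 = 10
  between P and O: 17 + 20 − 3 = 34
Cheapest insertion is between L and H, adding 7.
New total = 90 + 7 = 97.

+7 miles — insert X between L and H.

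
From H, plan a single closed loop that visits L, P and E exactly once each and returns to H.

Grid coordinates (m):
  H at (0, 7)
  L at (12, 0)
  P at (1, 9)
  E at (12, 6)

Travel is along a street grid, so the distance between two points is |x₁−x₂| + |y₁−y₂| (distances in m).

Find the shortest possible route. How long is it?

42 m — the shortest possible round trip.

H → L → P → E → H: 19+20+14+13 = 66
H → L → E → P → H: 19+6+14+3 = 42
H → P → L → E → H: 3+20+6+13 = 42
The minimum is 42.
One optimal route: H → L → E → P → H (or its reverse).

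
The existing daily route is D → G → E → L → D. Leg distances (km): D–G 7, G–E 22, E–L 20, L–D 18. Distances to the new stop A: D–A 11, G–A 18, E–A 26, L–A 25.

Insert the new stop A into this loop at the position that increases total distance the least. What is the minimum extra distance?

Insertion cost between consecutive stops i–j is d(i,A) + d(A,j) − d(i,j):
  between D and G: 11 + 18 − 7 = 22
  between G and E: 18 + 26 − 22 = 22
  between E and L: 26 + 25 − 20 = 31
  between L and D: 25 + 11 − 18 = 18
Cheapest insertion is between L and D, adding 18.
New total = 67 + 18 = 85.

+18 km — insert A between L and D.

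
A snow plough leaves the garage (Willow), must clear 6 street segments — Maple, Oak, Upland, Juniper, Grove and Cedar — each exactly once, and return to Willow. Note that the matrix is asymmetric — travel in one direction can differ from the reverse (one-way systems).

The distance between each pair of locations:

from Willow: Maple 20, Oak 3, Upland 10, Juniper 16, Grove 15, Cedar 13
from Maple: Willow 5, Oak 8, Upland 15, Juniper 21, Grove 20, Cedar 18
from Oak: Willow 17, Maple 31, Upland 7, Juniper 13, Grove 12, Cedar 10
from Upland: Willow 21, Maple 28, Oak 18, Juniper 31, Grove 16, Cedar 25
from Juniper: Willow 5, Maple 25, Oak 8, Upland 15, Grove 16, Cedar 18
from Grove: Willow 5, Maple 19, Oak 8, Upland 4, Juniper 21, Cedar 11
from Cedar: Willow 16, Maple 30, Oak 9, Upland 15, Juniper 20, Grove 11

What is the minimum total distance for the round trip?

Minimum total distance: 82.

Willow-Maple-Oak-Upland-Juniper-Grove-Cedar-Willow: 20+8+7+31+16+11+16 = 109
Willow-Maple-Oak-Upland-Juniper-Cedar-Grove-Willow: 20+8+7+31+18+11+5 = 100
Willow-Maple-Oak-Upland-Grove-Juniper-Cedar-Willow: 20+8+7+16+21+18+16 = 106
Willow-Maple-Oak-Upland-Grove-Cedar-Juniper-Willow: 20+8+7+16+11+20+5 = 87
Willow-Maple-Oak-Upland-Cedar-Juniper-Grove-Willow: 20+8+7+25+20+16+5 = 101
Willow-Maple-Oak-Upland-Cedar-Grove-Juniper-Willow: 20+8+7+25+11+21+5 = 97
Willow-Maple-Oak-Juniper-Upland-Grove-Cedar-Willow: 20+8+13+15+16+11+16 = 99
Willow-Maple-Oak-Juniper-Upland-Cedar-Grove-Willow: 20+8+13+15+25+11+5 = 97
… (712 more)
Willow-Oak-Juniper-Cedar-Grove-Upland-Maple-Willow: 3+13+18+11+4+28+5 = 82  ← best
The minimum is 82.
One optimal route: Willow → Oak → Juniper → Cedar → Grove → Upland → Maple → Willow.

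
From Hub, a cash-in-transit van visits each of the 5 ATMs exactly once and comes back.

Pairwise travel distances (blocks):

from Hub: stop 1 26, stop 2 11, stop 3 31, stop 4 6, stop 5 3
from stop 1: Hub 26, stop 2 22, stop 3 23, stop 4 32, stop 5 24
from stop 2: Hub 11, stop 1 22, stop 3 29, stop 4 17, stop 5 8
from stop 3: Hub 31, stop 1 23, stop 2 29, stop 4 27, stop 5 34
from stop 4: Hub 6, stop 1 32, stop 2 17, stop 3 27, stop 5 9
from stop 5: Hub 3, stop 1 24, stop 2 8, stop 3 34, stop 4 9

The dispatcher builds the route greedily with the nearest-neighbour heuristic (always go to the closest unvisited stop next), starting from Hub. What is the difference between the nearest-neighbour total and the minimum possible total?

Excess over optimum: 15 blocks.

Hub: stop 5=3, stop 4=6, stop 2=11, stop 1=26, stop 3=31 ⇒ stop 5
stop 5: stop 2=8, stop 4=9, stop 1=24, stop 3=34 ⇒ stop 2
stop 2: stop 4=17, stop 1=22, stop 3=29 ⇒ stop 4
stop 4: stop 3=27, stop 1=32 ⇒ stop 3
stop 3: stop 1=23 ⇒ stop 1
NN route Hub → stop 5 → stop 2 → stop 4 → stop 3 → stop 1 → Hub costs 104.
Optimal: Hub → stop 4 → stop 3 → stop 1 → stop 2 → stop 5 → Hub costs 89 (by enumerating all 60 distinct tours).
Excess = 104 − 89 = 15.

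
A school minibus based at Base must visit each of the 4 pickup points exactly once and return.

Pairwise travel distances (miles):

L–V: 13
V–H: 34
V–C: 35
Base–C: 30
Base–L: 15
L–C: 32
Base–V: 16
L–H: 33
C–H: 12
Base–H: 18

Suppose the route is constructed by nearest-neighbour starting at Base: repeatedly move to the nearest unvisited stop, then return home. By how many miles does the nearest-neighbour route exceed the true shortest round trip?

From Base: L=15, V=16, H=18, C=30 → choose L (15).
From L: V=13, C=32, H=33 → choose V (13).
From V: H=34, C=35 → choose H (34).
From H: C=12 → choose C (12).
NN route Base → L → V → H → C → Base costs 104.
Optimal: Base → V → L → C → H → Base costs 91 (by enumerating all 12 distinct tours).
Excess = 104 − 91 = 13.

13 miles longer than the optimal tour.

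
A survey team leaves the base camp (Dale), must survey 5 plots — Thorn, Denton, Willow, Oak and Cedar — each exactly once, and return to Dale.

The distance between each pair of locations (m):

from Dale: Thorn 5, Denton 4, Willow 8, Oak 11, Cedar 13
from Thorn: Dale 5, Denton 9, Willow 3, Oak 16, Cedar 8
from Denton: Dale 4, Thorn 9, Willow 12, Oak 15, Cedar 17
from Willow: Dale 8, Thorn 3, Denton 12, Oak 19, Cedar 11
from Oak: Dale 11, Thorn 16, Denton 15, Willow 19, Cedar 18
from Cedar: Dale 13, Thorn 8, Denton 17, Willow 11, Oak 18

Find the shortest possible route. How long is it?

There are 60 distinct closed tours to check (reversals are equivalent).
Dale → Thorn → Denton → Willow → Oak → Cedar → Dale: 5+9+12+19+18+13 = 76
Dale → Thorn → Denton → Willow → Cedar → Oak → Dale: 5+9+12+11+18+11 = 66
Dale → Thorn → Denton → Oak → Willow → Cedar → Dale: 5+9+15+19+11+13 = 72
Dale → Thorn → Denton → Oak → Cedar → Willow → Dale: 5+9+15+18+11+8 = 66
Dale → Thorn → Denton → Cedar → Willow → Oak → Dale: 5+9+17+11+19+11 = 72
Dale → Thorn → Denton → Cedar → Oak → Willow → Dale: 5+9+17+18+19+8 = 76
Dale → Thorn → Willow → Denton → Oak → Cedar → Dale: 5+3+12+15+18+13 = 66
Dale → Thorn → Willow → Denton → Cedar → Oak → Dale: 5+3+12+17+18+11 = 66
Dale → Thorn → Willow → Oak → Denton → Cedar → Dale: 5+3+19+15+17+13 = 72
Dale → Thorn → Willow → Oak → Cedar → Denton → Dale: 5+3+19+18+17+4 = 66
Dale → Thorn → Willow → Cedar → Denton → Oak → Dale: 5+3+11+17+15+11 = 62
Dale → Thorn → Willow → Cedar → Oak → Denton → Dale: 5+3+11+18+15+4 = 56
Dale → Thorn → Oak → Denton → Willow → Cedar → Dale: 5+16+15+12+11+13 = 72
Dale → Thorn → Oak → Denton → Cedar → Willow → Dale: 5+16+15+17+11+8 = 72
… (46 more)
The minimum is 56.
One optimal route: Dale → Thorn → Willow → Cedar → Oak → Denton → Dale (or its reverse).

Shortest round trip = 56 m.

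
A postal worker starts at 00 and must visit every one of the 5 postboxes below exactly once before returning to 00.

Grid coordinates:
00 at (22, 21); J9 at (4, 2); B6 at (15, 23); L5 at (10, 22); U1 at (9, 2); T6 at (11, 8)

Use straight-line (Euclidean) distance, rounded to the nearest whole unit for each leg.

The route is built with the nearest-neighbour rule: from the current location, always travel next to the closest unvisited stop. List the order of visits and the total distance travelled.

Total distance 63 via the nearest-neighbour route 00 → B6 → L5 → T6 → U1 → J9 → 00.

00 → [B6:7 / L5:12 / T6:17 / U1:23 / J9:26] → B6 (7)
B6 → [L5:5 / T6:16 / U1:22 / J9:24] → L5 (5)
L5 → [T6:14 / U1:20 / J9:21] → T6 (14)
T6 → [U1:6 / J9:9] → U1 (6)
U1 → [J9:5] → J9 (5)
Return J9→00: 26.
Total = 7 + 5 + 14 + 6 + 5 + 26 = 63.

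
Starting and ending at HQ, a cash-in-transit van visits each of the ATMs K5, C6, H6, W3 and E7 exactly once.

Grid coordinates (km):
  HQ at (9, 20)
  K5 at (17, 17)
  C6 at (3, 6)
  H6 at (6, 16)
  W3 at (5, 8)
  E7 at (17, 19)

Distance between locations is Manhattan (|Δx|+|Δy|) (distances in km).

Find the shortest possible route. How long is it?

Minimum total distance: 56 km.

With 5 stops there are 5!/2 = 60 distinct round trips (a route and its reverse cost the same).
HQ → K5 → C6 → H6 → W3 → E7 → HQ: 11+25+13+9+23+9 = 90
HQ → K5 → C6 → H6 → E7 → W3 → HQ: 11+25+13+14+23+16 = 102
HQ → K5 → C6 → W3 → H6 → E7 → HQ: 11+25+4+9+14+9 = 72
HQ → K5 → C6 → W3 → E7 → H6 → HQ: 11+25+4+23+14+7 = 84
HQ → K5 → C6 → E7 → H6 → W3 → HQ: 11+25+27+14+9+16 = 102
HQ → K5 → C6 → E7 → W3 → H6 → HQ: 11+25+27+23+9+7 = 102
HQ → K5 → H6 → C6 → W3 → E7 → HQ: 11+12+13+4+23+9 = 72
HQ → K5 → H6 → C6 → E7 → W3 → HQ: 11+12+13+27+23+16 = 102
HQ → K5 → H6 → W3 → C6 → E7 → HQ: 11+12+9+4+27+9 = 72
HQ → K5 → H6 → W3 → E7 → C6 → HQ: 11+12+9+23+27+20 = 102
HQ → K5 → H6 → E7 → C6 → W3 → HQ: 11+12+14+27+4+16 = 84
HQ → K5 → H6 → E7 → W3 → C6 → HQ: 11+12+14+23+4+20 = 84
HQ → K5 → W3 → C6 → H6 → E7 → HQ: 11+21+4+13+14+9 = 72
HQ → K5 → W3 → C6 → E7 → H6 → HQ: 11+21+4+27+14+7 = 84
… (46 more)
HQ → C6 → W3 → H6 → K5 → E7 → HQ: 20+4+9+12+2+9 = 56  ← best
The minimum is 56.
One optimal route: HQ → C6 → W3 → H6 → K5 → E7 → HQ (or its reverse).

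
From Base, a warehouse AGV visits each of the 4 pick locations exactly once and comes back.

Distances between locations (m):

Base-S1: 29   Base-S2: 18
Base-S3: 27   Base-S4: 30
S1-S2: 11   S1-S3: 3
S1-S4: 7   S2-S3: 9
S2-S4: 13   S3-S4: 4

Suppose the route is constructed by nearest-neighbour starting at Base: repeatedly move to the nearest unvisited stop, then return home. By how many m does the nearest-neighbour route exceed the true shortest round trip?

From Base: S2=18, S3=27, S1=29, S4=30 → choose S2 (18).
From S2: S3=9, S1=11, S4=13 → choose S3 (9).
From S3: S1=3, S4=4 → choose S1 (3).
From S1: S4=7 → choose S4 (7).
NN route Base → S2 → S3 → S1 → S4 → Base costs 67.
Optimal: Base → S2 → S1 → S3 → S4 → Base costs 66 (by enumerating all 12 distinct tours).
Excess = 67 − 66 = 1.

1 m longer than the optimal tour.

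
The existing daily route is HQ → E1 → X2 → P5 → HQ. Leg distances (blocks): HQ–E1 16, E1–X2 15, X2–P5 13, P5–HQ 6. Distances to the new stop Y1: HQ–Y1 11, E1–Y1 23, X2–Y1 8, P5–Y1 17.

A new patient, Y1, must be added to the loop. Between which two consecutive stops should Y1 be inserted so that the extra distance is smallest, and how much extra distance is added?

Minimum extra distance: 12 blocks, inserting Y1 between X2 and P5.

Insertion cost between consecutive stops i–j is d(i,Y1) + d(Y1,j) − d(i,j):
  between HQ and E1: 11 + 23 − 16 = 18
  between E1 and X2: 23 + 8 − 15 = 16
  between X2 and P5: 8 + 17 − 13 = 12
  between P5 and HQ: 17 + 11 − 6 = 22
Cheapest insertion is between X2 and P5, adding 12.
New total = 50 + 12 = 62.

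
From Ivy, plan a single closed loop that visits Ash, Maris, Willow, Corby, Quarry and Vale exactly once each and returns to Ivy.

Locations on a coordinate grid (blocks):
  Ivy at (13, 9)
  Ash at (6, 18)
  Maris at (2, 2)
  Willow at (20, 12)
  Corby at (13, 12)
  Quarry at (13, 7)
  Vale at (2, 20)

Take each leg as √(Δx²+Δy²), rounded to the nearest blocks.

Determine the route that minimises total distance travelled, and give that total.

With 6 stops there are 6!/2 = 360 distinct round trips (a route and its reverse cost the same).
Ivy-Ash-Maris-Willow-Corby-Quarry-Vale-Ivy: 11+16+21+7+5+17+16 = 93
Ivy-Ash-Maris-Willow-Corby-Vale-Quarry-Ivy: 11+16+21+7+14+17+2 = 88
Ivy-Ash-Maris-Willow-Quarry-Corby-Vale-Ivy: 11+16+21+9+5+14+16 = 92
Ivy-Ash-Maris-Willow-Quarry-Vale-Corby-Ivy: 11+16+21+9+17+14+3 = 91
Ivy-Ash-Maris-Willow-Vale-Corby-Quarry-Ivy: 11+16+21+20+14+5+2 = 89
Ivy-Ash-Maris-Willow-Vale-Quarry-Corby-Ivy: 11+16+21+20+17+5+3 = 93
Ivy-Ash-Maris-Corby-Willow-Quarry-Vale-Ivy: 11+16+15+7+9+17+16 = 91
Ivy-Ash-Maris-Corby-Willow-Vale-Quarry-Ivy: 11+16+15+7+20+17+2 = 88
… (352 more)
Ivy-Willow-Corby-Ash-Vale-Maris-Quarry-Ivy: 8+7+9+4+18+12+2 = 60  ← best
The minimum is 60.
One optimal route: Ivy → Willow → Corby → Ash → Vale → Maris → Quarry → Ivy (or its reverse).

Minimum total distance: 60 blocks.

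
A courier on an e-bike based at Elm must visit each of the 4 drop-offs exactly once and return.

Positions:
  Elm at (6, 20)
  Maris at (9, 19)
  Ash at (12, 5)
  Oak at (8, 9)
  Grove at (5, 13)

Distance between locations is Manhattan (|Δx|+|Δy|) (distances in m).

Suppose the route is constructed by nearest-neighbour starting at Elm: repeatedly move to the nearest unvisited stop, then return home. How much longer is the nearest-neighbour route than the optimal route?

Elm: Maris=4, Grove=8, Oak=13, Ash=21 ⇒ Maris
Maris: Grove=10, Oak=11, Ash=17 ⇒ Grove
Grove: Oak=7, Ash=15 ⇒ Oak
Oak: Ash=8 ⇒ Ash
NN route Elm → Maris → Grove → Oak → Ash → Elm costs 50.
Optimal: Elm → Maris → Ash → Oak → Grove → Elm costs 44 (by enumerating all 12 distinct tours).
Excess = 50 − 44 = 6.

6 m longer than the optimal tour.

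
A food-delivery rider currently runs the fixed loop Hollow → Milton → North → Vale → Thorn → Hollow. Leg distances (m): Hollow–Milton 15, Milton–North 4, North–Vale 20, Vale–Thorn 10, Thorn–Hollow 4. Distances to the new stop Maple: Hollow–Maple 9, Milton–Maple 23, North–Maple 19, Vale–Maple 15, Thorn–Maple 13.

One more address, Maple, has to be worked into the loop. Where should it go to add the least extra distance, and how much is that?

Insertion cost between consecutive stops i–j is d(i,Maple) + d(Maple,j) − d(i,j):
  between Hollow and Milton: 9 + 23 − 15 = 17
  between Milton and North: 23 + 19 − 4 = 38
  between North and Vale: 19 + 15 − 20 = 14
  between Vale and Thorn: 15 + 13 − 10 = 18
  between Thorn and Hollow: 13 + 9 − 4 = 18
Cheapest insertion is between North and Vale, adding 14.
New total = 53 + 14 = 67.

+14 m — insert Maple between North and Vale.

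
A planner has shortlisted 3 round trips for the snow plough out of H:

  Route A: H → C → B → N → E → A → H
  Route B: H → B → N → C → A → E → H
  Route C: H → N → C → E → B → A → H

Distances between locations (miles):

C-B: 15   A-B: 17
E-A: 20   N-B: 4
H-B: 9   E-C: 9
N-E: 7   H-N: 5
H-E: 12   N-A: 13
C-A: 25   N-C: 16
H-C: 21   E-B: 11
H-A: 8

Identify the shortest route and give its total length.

Route A: 21 + 15 + 4 + 7 + 20 + 8 = 75
Route B: 9 + 4 + 16 + 25 + 20 + 12 = 86
Route C: 5 + 16 + 9 + 11 + 17 + 8 = 66

Shortest is Route C, total 66 miles.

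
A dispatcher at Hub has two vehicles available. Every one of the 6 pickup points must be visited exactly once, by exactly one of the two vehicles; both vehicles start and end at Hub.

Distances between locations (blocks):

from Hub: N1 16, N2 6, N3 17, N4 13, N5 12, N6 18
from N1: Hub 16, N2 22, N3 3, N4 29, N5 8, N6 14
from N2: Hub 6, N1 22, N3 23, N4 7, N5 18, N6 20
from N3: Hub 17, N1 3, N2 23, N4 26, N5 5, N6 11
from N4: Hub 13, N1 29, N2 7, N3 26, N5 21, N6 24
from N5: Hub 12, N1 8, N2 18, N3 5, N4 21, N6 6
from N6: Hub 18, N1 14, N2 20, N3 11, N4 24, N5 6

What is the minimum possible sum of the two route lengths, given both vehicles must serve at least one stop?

74 blocks — the smallest possible combined total.

Try each way of splitting the stops between the two vehicles (each non-empty) and, for each split, find the best tour for each vehicle:
  {N1} + {N2, N3, N4, N5, N6}: 32 + 65 = 97
  {N2} + {N1, N3, N4, N5, N6}: 12 + 67 = 79
  {N1, N2} + {N3, N4, N5, N6}: 44 + 65 = 109
  {N3} + {N1, N2, N4, N5, N6}: 34 + 67 = 101
  {N1, N3} + {N2, N4, N5, N6}: 36 + 55 = 91
  {N2, N3} + {N1, N4, N5, N6}: 46 + 67 = 113
  … (31 splits in total)
  {N2, N4} + {N1, N3, N5, N6}: 26 + 48 = 74  ← best
Best: vehicle 1 Hub → N2 → N4 → Hub = 26; vehicle 2 Hub → N1 → N3 → N5 → N6 → Hub = 48; combined 74.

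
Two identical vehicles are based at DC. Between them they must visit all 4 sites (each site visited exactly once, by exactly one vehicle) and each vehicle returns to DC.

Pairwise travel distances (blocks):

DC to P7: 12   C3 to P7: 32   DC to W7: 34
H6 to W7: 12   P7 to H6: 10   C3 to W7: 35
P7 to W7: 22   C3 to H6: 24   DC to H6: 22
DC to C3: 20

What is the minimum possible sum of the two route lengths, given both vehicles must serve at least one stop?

Check every non-empty split of the stops between the two vehicles; for each half take its own optimal tour:
  {C3} + {P7, H6, W7}: 40 + 68 = 108
  {P7} + {C3, H6, W7}: 24 + 89 = 113
  {C3, P7} + {H6, W7}: 64 + 68 = 132
  {H6} + {C3, P7, W7}: 44 + 89 = 133
  {C3, H6} + {P7, W7}: 66 + 68 = 134
  {P7, H6} + {C3, W7}: 44 + 89 = 133
  … (7 splits in total)
Best: vehicle 1 DC → C3 → DC = 40; vehicle 2 DC → P7 → H6 → W7 → DC = 68; combined 108.

108 blocks — the smallest possible combined total.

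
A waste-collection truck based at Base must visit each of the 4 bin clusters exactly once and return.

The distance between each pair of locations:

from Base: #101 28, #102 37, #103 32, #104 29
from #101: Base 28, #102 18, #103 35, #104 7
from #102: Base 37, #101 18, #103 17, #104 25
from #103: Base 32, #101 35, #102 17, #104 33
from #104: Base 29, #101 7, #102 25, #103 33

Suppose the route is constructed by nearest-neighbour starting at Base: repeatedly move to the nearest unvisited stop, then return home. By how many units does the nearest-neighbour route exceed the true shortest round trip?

The nearest-neighbour route is 6 longer than optimal.

Base: #101=28, #104=29, #103=32, #102=37 ⇒ #101
#101: #104=7, #102=18, #103=35 ⇒ #104
#104: #102=25, #103=33 ⇒ #102
#102: #103=17 ⇒ #103
NN route Base → #101 → #104 → #102 → #103 → Base costs 109.
Optimal: Base → #103 → #102 → #101 → #104 → Base costs 103 (by enumerating all 12 distinct tours).
Excess = 109 − 103 = 6.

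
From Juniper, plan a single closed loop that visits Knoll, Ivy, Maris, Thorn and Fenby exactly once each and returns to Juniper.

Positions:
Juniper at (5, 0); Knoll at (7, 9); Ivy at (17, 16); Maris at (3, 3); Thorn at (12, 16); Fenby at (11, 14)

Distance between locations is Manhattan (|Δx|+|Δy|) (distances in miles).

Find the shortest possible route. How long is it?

60 miles — the shortest possible round trip.

There are 60 distinct closed tours to check (reversals are equivalent).
Juniper-Knoll-Ivy-Maris-Thorn-Fenby-Juniper: 11+17+27+22+3+20 = 100
Juniper-Knoll-Ivy-Maris-Fenby-Thorn-Juniper: 11+17+27+19+3+23 = 100
Juniper-Knoll-Ivy-Thorn-Maris-Fenby-Juniper: 11+17+5+22+19+20 = 94
Juniper-Knoll-Ivy-Thorn-Fenby-Maris-Juniper: 11+17+5+3+19+5 = 60
Juniper-Knoll-Ivy-Fenby-Maris-Thorn-Juniper: 11+17+8+19+22+23 = 100
Juniper-Knoll-Ivy-Fenby-Thorn-Maris-Juniper: 11+17+8+3+22+5 = 66
Juniper-Knoll-Maris-Ivy-Thorn-Fenby-Juniper: 11+10+27+5+3+20 = 76
Juniper-Knoll-Maris-Ivy-Fenby-Thorn-Juniper: 11+10+27+8+3+23 = 82
Juniper-Knoll-Maris-Thorn-Ivy-Fenby-Juniper: 11+10+22+5+8+20 = 76
Juniper-Knoll-Maris-Thorn-Fenby-Ivy-Juniper: 11+10+22+3+8+28 = 82
Juniper-Knoll-Maris-Fenby-Ivy-Thorn-Juniper: 11+10+19+8+5+23 = 76
Juniper-Knoll-Maris-Fenby-Thorn-Ivy-Juniper: 11+10+19+3+5+28 = 76
Juniper-Knoll-Thorn-Ivy-Maris-Fenby-Juniper: 11+12+5+27+19+20 = 94
Juniper-Knoll-Thorn-Ivy-Fenby-Maris-Juniper: 11+12+5+8+19+5 = 60
… (46 more)
The minimum is 60.
One optimal route: Juniper → Knoll → Ivy → Thorn → Fenby → Maris → Juniper (or its reverse).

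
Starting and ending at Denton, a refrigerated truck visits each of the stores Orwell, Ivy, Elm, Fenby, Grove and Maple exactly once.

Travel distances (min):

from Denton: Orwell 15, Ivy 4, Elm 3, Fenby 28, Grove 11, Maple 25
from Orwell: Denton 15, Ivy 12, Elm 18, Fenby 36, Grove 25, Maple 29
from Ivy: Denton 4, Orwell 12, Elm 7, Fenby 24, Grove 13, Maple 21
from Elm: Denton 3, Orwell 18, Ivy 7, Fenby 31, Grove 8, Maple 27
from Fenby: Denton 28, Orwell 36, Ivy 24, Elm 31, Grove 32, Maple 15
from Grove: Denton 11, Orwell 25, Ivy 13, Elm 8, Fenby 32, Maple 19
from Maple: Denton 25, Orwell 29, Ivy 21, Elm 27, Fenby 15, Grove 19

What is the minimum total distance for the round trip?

With 6 stops there are 6!/2 = 360 distinct round trips (a route and its reverse cost the same).
Denton-Orwell-Ivy-Elm-Fenby-Grove-Maple-Denton: 15+12+7+31+32+19+25 = 141
Denton-Orwell-Ivy-Elm-Fenby-Maple-Grove-Denton: 15+12+7+31+15+19+11 = 110
Denton-Orwell-Ivy-Elm-Grove-Fenby-Maple-Denton: 15+12+7+8+32+15+25 = 114
Denton-Orwell-Ivy-Elm-Grove-Maple-Fenby-Denton: 15+12+7+8+19+15+28 = 104
Denton-Orwell-Ivy-Elm-Maple-Fenby-Grove-Denton: 15+12+7+27+15+32+11 = 119
Denton-Orwell-Ivy-Elm-Maple-Grove-Fenby-Denton: 15+12+7+27+19+32+28 = 140
Denton-Orwell-Ivy-Fenby-Elm-Grove-Maple-Denton: 15+12+24+31+8+19+25 = 134
Denton-Orwell-Ivy-Fenby-Elm-Maple-Grove-Denton: 15+12+24+31+27+19+11 = 139
… (352 more)
Denton-Orwell-Ivy-Fenby-Maple-Grove-Elm-Denton: 15+12+24+15+19+8+3 = 96  ← best
The minimum is 96.
One optimal route: Denton → Orwell → Ivy → Fenby → Maple → Grove → Elm → Denton (or its reverse).

Minimum total distance: 96 min.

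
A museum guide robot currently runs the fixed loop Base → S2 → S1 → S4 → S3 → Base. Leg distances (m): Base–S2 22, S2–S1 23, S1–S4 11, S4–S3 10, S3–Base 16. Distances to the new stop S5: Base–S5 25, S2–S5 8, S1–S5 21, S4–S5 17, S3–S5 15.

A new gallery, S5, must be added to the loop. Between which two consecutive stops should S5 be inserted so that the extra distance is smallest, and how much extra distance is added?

Insertion cost between consecutive stops i–j is d(i,S5) + d(S5,j) − d(i,j):
  between Base and S2: 25 + 8 − 22 = 11
  between S2 and S1: 8 + 21 − 23 = 6
  between S1 and S4: 21 + 17 − 11 = 27
  between S4 and S3: 17 + 15 − 10 = 22
  between S3 and Base: 15 + 25 − 16 = 24
Cheapest insertion is between S2 and S1, adding 6.
New total = 82 + 6 = 88.

+6 m — insert S5 between S2 and S1.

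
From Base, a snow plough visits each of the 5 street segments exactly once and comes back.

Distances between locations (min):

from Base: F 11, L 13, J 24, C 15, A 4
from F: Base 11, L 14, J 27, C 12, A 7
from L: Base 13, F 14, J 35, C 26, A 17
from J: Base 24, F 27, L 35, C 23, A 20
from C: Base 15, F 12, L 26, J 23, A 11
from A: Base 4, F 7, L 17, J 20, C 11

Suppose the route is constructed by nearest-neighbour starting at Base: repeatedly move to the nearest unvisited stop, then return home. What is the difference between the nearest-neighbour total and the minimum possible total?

Base: A=4, F=11, L=13, C=15, J=24 ⇒ A
A: F=7, C=11, L=17, J=20 ⇒ F
F: C=12, L=14, J=27 ⇒ C
C: J=23, L=26 ⇒ J
J: L=35 ⇒ L
NN route Base → A → F → C → J → L → Base costs 94.
Optimal: Base → L → F → C → J → A → Base costs 86 (by enumerating all 60 distinct tours).
Excess = 94 − 86 = 8.

8 min longer than the optimal tour.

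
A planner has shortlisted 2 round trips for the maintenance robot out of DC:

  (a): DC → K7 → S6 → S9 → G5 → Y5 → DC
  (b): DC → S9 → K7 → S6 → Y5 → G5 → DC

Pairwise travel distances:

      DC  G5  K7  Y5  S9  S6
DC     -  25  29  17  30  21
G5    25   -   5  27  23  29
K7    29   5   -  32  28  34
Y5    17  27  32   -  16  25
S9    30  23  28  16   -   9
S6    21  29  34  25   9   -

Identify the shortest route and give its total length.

(a): 29 + 34 + 9 + 23 + 27 + 17 = 139
(b): 30 + 28 + 34 + 25 + 27 + 25 = 169

Shortest is (a), total 139.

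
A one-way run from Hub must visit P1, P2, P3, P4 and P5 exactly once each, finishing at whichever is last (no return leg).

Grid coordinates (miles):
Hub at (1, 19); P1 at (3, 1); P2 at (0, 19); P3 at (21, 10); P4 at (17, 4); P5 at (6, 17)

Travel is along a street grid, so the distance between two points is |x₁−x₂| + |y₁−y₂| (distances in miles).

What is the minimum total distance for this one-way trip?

55 miles — the minimum one-way total.

There are 5! = 120 possible orderings.
Hub→P1→P2→P3→P4→P5: 20+21+30+10+24 = 105
Hub→P1→P2→P3→P5→P4: 20+21+30+22+24 = 117
Hub→P1→P2→P4→P3→P5: 20+21+32+10+22 = 105
Hub→P1→P2→P4→P5→P3: 20+21+32+24+22 = 119
Hub→P1→P2→P5→P3→P4: 20+21+8+22+10 = 81
Hub→P1→P2→P5→P4→P3: 20+21+8+24+10 = 83
Hub→P1→P3→P2→P4→P5: 20+27+30+32+24 = 133
Hub→P1→P3→P2→P5→P4: 20+27+30+8+24 = 109
Hub→P1→P3→P4→P2→P5: 20+27+10+32+8 = 97
Hub→P1→P3→P4→P5→P2: 20+27+10+24+8 = 89
Hub→P1→P3→P5→P2→P4: 20+27+22+8+32 = 109
Hub→P1→P3→P5→P4→P2: 20+27+22+24+32 = 125
Hub→P1→P4→P2→P3→P5: 20+17+32+30+22 = 121
Hub→P1→P4→P2→P5→P3: 20+17+32+8+22 = 99
… (106 more)
Hub→P2→P5→P1→P4→P3: 1+8+19+17+10 = 55  ← best
The minimum is 55.
One shortest path: Hub → P2 → P5 → P1 → P4 → P3.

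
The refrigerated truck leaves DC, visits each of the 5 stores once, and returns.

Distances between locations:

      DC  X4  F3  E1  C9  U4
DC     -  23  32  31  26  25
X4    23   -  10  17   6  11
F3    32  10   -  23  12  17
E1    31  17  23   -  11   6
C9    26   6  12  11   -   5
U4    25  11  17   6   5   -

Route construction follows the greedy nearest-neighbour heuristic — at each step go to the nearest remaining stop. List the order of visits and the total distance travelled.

95 along DC → X4 → C9 → U4 → E1 → F3 → DC.

From DC: distances to unvisited — X4=23, U4=25, C9=26, E1=31, F3=32. Nearest is X4 (23).
From X4: distances to unvisited — C9=6, F3=10, U4=11, E1=17. Nearest is C9 (6).
From C9: distances to unvisited — U4=5, E1=11, F3=12. Nearest is U4 (5).
From U4: distances to unvisited — E1=6, F3=17. Nearest is E1 (6).
From E1: distances to unvisited — F3=23. Nearest is F3 (23).
Return F3→DC: 32.
Total = 23 + 6 + 5 + 6 + 23 + 32 = 95.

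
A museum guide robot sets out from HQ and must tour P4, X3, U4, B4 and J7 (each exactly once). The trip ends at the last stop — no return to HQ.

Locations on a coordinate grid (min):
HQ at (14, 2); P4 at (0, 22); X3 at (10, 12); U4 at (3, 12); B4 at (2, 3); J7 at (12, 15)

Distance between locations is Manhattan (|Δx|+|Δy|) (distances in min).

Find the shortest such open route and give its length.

There are 5! = 120 possible orderings.
HQ - P4 - X3 - U4 - B4 - J7: 34+20+7+10+22 = 93
HQ - P4 - X3 - U4 - J7 - B4: 34+20+7+12+22 = 95
HQ - P4 - X3 - B4 - U4 - J7: 34+20+17+10+12 = 93
HQ - P4 - X3 - B4 - J7 - U4: 34+20+17+22+12 = 105
HQ - P4 - X3 - J7 - U4 - B4: 34+20+5+12+10 = 81
HQ - P4 - X3 - J7 - B4 - U4: 34+20+5+22+10 = 91
HQ - P4 - U4 - X3 - B4 - J7: 34+13+7+17+22 = 93
HQ - P4 - U4 - X3 - J7 - B4: 34+13+7+5+22 = 81
HQ - P4 - U4 - B4 - X3 - J7: 34+13+10+17+5 = 79
HQ - P4 - U4 - B4 - J7 - X3: 34+13+10+22+5 = 84
HQ - P4 - U4 - J7 - X3 - B4: 34+13+12+5+17 = 81
HQ - P4 - U4 - J7 - B4 - X3: 34+13+12+22+17 = 98
HQ - P4 - B4 - X3 - U4 - J7: 34+21+17+7+12 = 91
HQ - P4 - B4 - X3 - J7 - U4: 34+21+17+5+12 = 89
… (106 more)
HQ - B4 - U4 - X3 - J7 - P4: 13+10+7+5+19 = 54  ← best
The minimum is 54.
One shortest path: HQ → B4 → U4 → X3 → J7 → P4.

Shortest open route: 54 min.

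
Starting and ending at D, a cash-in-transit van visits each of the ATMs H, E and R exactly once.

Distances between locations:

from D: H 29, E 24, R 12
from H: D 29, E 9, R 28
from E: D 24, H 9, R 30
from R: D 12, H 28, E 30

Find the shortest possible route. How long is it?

Shortest round trip = 73.

D - H - E - R - D: 29+9+30+12 = 80
D - H - R - E - D: 29+28+30+24 = 111
D - E - H - R - D: 24+9+28+12 = 73
The minimum is 73.
One optimal route: D → E → H → R → D (or its reverse).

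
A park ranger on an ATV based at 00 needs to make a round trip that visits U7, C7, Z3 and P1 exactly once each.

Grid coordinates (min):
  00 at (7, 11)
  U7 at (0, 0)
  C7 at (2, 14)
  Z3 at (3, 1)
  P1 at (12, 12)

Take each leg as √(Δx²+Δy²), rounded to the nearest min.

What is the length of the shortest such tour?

Shortest round trip = 42 min.

00 → U7 → C7 → Z3 → P1 → 00: 13+14+13+14+5 = 59
00 → U7 → C7 → P1 → Z3 → 00: 13+14+10+14+11 = 62
00 → U7 → Z3 → C7 → P1 → 00: 13+3+13+10+5 = 44
00 → U7 → Z3 → P1 → C7 → 00: 13+3+14+10+6 = 46
00 → U7 → P1 → C7 → Z3 → 00: 13+17+10+13+11 = 64
00 → U7 → P1 → Z3 → C7 → 00: 13+17+14+13+6 = 63
00 → C7 → U7 → Z3 → P1 → 00: 6+14+3+14+5 = 42
00 → C7 → U7 → P1 → Z3 → 00: 6+14+17+14+11 = 62
00 → C7 → Z3 → U7 → P1 → 00: 6+13+3+17+5 = 44
00 → C7 → P1 → U7 → Z3 → 00: 6+10+17+3+11 = 47
00 → Z3 → U7 → C7 → P1 → 00: 11+3+14+10+5 = 43
00 → Z3 → C7 → U7 → P1 → 00: 11+13+14+17+5 = 60
The minimum is 42.
One optimal route: 00 → C7 → U7 → Z3 → P1 → 00 (or its reverse).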